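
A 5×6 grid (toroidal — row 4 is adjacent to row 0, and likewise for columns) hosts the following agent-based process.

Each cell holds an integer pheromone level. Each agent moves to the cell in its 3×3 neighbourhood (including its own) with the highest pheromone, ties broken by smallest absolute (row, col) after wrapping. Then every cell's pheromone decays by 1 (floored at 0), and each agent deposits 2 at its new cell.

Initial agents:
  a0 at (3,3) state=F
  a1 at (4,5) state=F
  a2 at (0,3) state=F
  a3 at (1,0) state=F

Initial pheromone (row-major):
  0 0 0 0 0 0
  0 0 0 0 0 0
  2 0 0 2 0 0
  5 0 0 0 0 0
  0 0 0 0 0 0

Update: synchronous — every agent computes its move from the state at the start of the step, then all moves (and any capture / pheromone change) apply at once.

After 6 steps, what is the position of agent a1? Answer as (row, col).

t=1: a0@(2,3) a1@(3,0) a2@(0,2) a3@(2,0) | pheromone: 0 0 2 0 0 0 / 0 0 0 0 0 0 / 3 0 0 3 0 0 / 6 0 0 0 0 0 / 0 0 0 0 0 0
t=2: a0@(2,3) a1@(3,0) a2@(0,2) a3@(3,0) | pheromone: 0 0 3 0 0 0 / 0 0 0 0 0 0 / 2 0 0 4 0 0 / 9 0 0 0 0 0 / 0 0 0 0 0 0
t=3: a0@(2,3) a1@(3,0) a2@(0,2) a3@(3,0) | pheromone: 0 0 4 0 0 0 / 0 0 0 0 0 0 / 1 0 0 5 0 0 / 12 0 0 0 0 0 / 0 0 0 0 0 0
t=4: a0@(2,3) a1@(3,0) a2@(0,2) a3@(3,0) | pheromone: 0 0 5 0 0 0 / 0 0 0 0 0 0 / 0 0 0 6 0 0 / 15 0 0 0 0 0 / 0 0 0 0 0 0
t=5: a0@(2,3) a1@(3,0) a2@(0,2) a3@(3,0) | pheromone: 0 0 6 0 0 0 / 0 0 0 0 0 0 / 0 0 0 7 0 0 / 18 0 0 0 0 0 / 0 0 0 0 0 0
t=6: a0@(2,3) a1@(3,0) a2@(0,2) a3@(3,0) | pheromone: 0 0 7 0 0 0 / 0 0 0 0 0 0 / 0 0 0 8 0 0 / 21 0 0 0 0 0 / 0 0 0 0 0 0

(3, 0)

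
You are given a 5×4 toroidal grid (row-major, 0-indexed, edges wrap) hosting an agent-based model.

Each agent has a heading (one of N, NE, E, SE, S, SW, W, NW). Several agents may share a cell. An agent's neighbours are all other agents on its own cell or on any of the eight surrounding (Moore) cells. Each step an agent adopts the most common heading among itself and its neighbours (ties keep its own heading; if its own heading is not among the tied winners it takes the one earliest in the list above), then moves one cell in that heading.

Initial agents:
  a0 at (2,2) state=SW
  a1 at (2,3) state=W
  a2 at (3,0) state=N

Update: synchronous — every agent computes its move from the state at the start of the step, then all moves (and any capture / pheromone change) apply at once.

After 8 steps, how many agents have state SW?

1

t=1: a0@(3,1):SW a1@(2,2):W a2@(2,0):N
t=2: a0@(4,0):SW a1@(2,1):W a2@(1,0):N
t=3: a0@(0,3):SW a1@(2,0):W a2@(0,0):N
t=4: a0@(1,2):SW a1@(2,3):W a2@(4,0):N
t=5: a0@(2,1):SW a1@(2,2):W a2@(3,0):N
t=6: a0@(3,0):SW a1@(2,1):W a2@(2,0):N
t=7: a0@(4,3):SW a1@(2,0):W a2@(1,0):N
t=8: a0@(0,2):SW a1@(2,3):W a2@(0,0):N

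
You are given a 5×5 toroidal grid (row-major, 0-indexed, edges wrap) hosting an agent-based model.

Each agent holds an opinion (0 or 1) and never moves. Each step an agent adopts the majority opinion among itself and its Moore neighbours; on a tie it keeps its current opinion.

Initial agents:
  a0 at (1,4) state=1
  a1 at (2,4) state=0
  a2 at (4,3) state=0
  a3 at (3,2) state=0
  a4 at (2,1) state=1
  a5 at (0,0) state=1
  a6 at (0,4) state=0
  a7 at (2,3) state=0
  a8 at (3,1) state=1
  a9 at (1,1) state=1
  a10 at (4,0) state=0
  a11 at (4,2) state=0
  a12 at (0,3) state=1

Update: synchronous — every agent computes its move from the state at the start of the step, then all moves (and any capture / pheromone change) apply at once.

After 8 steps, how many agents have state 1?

2

t=1: a0@(1,4):1 a1@(2,4):0 a2@(4,3):0 a3@(3,2):0 a4@(2,1):1 a5@(0,0):1 a6@(0,4):0 a7@(2,3):0 a8@(3,1):0 a9@(1,1):1 a10@(4,0):0 a11@(4,2):0 a12@(0,3):0
t=2: a0@(1,4):0 a1@(2,4):0 a2@(4,3):0 a3@(3,2):0 a4@(2,1):1 a5@(0,0):1 a6@(0,4):0 a7@(2,3):0 a8@(3,1):0 a9@(1,1):1 a10@(4,0):0 a11@(4,2):0 a12@(0,3):0
t=3: a0@(1,4):0 a1@(2,4):0 a2@(4,3):0 a3@(3,2):0 a4@(2,1):1 a5@(0,0):0 a6@(0,4):0 a7@(2,3):0 a8@(3,1):0 a9@(1,1):1 a10@(4,0):0 a11@(4,2):0 a12@(0,3):0
t=4: (unchanged — steady state)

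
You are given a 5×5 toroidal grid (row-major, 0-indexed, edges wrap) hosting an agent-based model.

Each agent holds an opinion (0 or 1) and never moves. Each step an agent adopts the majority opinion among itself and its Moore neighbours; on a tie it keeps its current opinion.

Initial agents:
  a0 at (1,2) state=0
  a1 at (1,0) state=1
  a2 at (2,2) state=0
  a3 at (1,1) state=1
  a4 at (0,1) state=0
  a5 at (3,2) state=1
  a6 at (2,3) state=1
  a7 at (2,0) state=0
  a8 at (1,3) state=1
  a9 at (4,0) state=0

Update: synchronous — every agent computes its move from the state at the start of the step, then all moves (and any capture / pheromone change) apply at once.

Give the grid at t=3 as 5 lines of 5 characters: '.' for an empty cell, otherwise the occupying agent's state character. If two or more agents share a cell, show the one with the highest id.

t=1: a0@(1,2):0 a1@(1,0):1 a2@(2,2):1 a3@(1,1):0 a4@(0,1):0 a5@(3,2):1 a6@(2,3):1 a7@(2,0):1 a8@(1,3):1 a9@(4,0):0
t=2: (unchanged — steady state)

.0...
1001.
1.11.
..1..
0....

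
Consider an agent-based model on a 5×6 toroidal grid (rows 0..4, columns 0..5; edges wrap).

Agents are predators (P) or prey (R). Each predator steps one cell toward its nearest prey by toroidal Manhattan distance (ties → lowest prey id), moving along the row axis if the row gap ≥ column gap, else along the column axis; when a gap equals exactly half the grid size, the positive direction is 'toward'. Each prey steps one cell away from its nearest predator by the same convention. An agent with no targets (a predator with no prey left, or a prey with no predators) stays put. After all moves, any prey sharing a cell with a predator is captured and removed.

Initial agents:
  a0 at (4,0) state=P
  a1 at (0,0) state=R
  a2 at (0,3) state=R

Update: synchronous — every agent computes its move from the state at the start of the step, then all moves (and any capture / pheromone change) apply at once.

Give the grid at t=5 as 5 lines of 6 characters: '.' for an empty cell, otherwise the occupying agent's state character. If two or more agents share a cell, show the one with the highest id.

R.....
......
......
......
P..R..

t=1: a0@(0,0):P a1@(1,0):R a2@(0,2):R
t=2: a0@(1,0):P a1@(2,0):R a2@(0,3):R
t=3: a0@(2,0):P a1@(3,0):R a2@(0,2):R
t=4: a0@(3,0):P a1@(4,0):R a2@(4,2):R
t=5: a0@(4,0):P a1@(0,0):R a2@(4,3):R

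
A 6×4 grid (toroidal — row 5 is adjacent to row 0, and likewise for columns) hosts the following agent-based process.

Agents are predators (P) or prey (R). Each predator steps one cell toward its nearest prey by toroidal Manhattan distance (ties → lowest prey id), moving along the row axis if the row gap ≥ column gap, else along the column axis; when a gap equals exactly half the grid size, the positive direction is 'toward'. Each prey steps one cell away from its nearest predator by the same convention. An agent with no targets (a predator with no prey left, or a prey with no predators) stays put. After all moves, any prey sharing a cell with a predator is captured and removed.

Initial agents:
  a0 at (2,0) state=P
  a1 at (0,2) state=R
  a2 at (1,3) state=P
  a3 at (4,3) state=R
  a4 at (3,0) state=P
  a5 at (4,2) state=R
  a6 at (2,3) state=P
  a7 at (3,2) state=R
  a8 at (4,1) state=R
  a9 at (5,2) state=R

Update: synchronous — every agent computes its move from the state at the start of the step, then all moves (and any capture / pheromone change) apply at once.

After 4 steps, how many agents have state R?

t=1: a0@(3,0):P a1@(5,2):R a2@(0,3):P a3@(5,3):R a4@(4,0):P a5@(4,1):R a6@(3,3):P a7@(3,1):R a8@(5,1):R a9@(4,2):R
t=2: a0@(3,1):P a1@(4,2):R a2@(5,3):P a4@(4,1):P a5@(4,2):R a6@(4,3):P a7@(3,2):R a8@(0,1):R
t=3: a0@(3,2):P a2@(4,3):P a4@(4,2):P a6@(4,2):P a7@(3,3):R a8@(1,1):R
t=4: a0@(3,3):P a2@(3,3):P a4@(3,2):P a6@(3,2):P a7@(3,0):R a8@(0,1):R

2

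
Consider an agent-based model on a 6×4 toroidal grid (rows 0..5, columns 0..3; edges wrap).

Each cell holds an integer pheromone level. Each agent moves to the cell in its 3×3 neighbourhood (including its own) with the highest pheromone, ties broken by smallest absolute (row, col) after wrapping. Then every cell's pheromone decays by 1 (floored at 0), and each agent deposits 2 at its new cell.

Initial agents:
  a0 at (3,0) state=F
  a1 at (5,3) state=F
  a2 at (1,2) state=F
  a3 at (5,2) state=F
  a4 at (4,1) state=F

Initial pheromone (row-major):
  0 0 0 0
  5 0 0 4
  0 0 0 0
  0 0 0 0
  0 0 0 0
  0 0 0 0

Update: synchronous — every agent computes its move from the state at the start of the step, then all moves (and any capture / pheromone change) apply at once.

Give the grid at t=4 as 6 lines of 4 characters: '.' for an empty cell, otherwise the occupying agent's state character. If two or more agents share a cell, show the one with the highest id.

....
...F
....
....
....
....

t=1: a0@(2,0) a1@(0,0) a2@(1,3) a3@(0,1) a4@(3,0) | pheromone: 2 2 0 0 / 4 0 0 5 / 2 0 0 0 / 2 0 0 0 / 0 0 0 0 / 0 0 0 0
t=2: a0@(1,3) a1@(1,3) a2@(1,3) a3@(1,0) a4@(2,0) | pheromone: 1 1 0 0 / 5 0 0 10 / 3 0 0 0 / 1 0 0 0 / 0 0 0 0 / 0 0 0 0
t=3: a0@(1,3) a1@(1,3) a2@(1,3) a3@(1,3) a4@(1,3) | pheromone: 0 0 0 0 / 4 0 0 19 / 2 0 0 0 / 0 0 0 0 / 0 0 0 0 / 0 0 0 0
t=4: a0@(1,3) a1@(1,3) a2@(1,3) a3@(1,3) a4@(1,3) | pheromone: 0 0 0 0 / 3 0 0 28 / 1 0 0 0 / 0 0 0 0 / 0 0 0 0 / 0 0 0 0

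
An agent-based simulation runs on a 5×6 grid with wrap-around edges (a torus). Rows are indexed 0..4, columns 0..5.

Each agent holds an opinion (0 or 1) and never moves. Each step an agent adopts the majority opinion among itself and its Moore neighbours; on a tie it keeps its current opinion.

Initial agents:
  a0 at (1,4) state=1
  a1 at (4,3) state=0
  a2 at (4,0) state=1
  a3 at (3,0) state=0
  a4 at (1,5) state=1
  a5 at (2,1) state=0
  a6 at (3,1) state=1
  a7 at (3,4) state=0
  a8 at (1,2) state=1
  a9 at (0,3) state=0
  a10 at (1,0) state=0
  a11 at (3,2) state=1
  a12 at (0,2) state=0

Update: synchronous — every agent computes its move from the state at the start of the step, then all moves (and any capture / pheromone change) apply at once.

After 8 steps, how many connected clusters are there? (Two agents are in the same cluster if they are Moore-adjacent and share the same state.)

3

t=1: a0@(1,4):1 a1@(4,3):0 a2@(4,0):1 a3@(3,0):0 a4@(1,5):1 a5@(2,1):0 a6@(3,1):1 a7@(3,4):0 a8@(1,2):0 a9@(0,3):0 a10@(1,0):0 a11@(3,2):1 a12@(0,2):0
t=2: (unchanged — steady state)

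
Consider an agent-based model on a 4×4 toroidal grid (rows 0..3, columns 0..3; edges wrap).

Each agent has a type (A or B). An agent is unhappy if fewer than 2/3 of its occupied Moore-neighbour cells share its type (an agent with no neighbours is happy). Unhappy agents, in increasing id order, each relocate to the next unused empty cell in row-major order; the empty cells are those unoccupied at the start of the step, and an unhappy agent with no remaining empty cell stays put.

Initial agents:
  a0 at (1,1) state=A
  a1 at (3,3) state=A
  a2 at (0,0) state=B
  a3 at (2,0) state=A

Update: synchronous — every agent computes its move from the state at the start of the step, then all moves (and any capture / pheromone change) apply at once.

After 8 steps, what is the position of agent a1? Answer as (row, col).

(0, 3)

t=1: a0@(0,1):A a1@(0,2):A a2@(0,3):B a3@(2,0):A
t=2: a0@(0,1):A a1@(0,0):A a2@(1,0):B a3@(2,0):A
t=3: a0@(0,2):A a1@(0,3):A a2@(1,1):B a3@(1,2):A
t=4: a0@(0,2):A a1@(0,3):A a2@(0,0):B a3@(1,2):A
t=5: a0@(0,2):A a1@(0,3):A a2@(0,1):B a3@(1,2):A
t=6: a0@(0,2):A a1@(0,3):A a2@(0,0):B a3@(1,2):A
t=7: a0@(0,2):A a1@(0,3):A a2@(0,1):B a3@(1,2):A
t=8: a0@(0,2):A a1@(0,3):A a2@(0,0):B a3@(1,2):A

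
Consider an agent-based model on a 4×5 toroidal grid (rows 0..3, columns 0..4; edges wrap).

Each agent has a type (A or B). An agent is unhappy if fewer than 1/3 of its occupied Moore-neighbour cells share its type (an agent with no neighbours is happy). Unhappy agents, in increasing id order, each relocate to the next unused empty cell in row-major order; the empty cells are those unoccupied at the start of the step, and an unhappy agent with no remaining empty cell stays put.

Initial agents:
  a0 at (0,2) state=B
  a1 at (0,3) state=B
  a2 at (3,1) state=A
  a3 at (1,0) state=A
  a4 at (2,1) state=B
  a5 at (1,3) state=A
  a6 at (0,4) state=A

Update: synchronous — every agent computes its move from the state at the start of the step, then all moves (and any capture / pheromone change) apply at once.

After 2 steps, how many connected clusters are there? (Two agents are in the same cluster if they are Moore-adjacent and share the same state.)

2

t=1: a0@(0,2):B a1@(0,3):B a2@(0,0):A a3@(1,0):A a4@(0,1):B a5@(1,3):A a6@(0,4):A
t=2: (unchanged — steady state)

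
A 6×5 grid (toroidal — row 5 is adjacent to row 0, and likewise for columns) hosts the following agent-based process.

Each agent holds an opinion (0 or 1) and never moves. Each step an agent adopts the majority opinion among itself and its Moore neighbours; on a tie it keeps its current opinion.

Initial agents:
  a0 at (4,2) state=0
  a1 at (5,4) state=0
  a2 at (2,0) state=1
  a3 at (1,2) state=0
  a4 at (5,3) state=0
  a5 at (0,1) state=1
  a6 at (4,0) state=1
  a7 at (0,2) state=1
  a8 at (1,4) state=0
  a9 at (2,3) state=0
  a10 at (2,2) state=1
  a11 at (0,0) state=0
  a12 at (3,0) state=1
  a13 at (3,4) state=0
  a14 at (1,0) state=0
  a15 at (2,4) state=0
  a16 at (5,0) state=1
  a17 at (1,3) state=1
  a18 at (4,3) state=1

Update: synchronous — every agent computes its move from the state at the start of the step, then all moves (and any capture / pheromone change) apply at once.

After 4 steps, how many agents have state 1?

t=1: a0@(4,2):0 a1@(5,4):0 a2@(2,0):0 a3@(1,2):1 a4@(5,3):0 a5@(0,1):1 a6@(4,0):1 a7@(0,2):1 a8@(1,4):0 a9@(2,3):0 a10@(2,2):1 a11@(0,0):0 a12@(3,0):1 a13@(3,4):1 a14@(1,0):0 a15@(2,4):0 a16@(5,0):1 a17@(1,3):0 a18@(4,3):0
t=2: a0@(4,2):0 a1@(5,4):0 a2@(2,0):0 a3@(1,2):1 a4@(5,3):0 a5@(0,1):1 a6@(4,0):1 a7@(0,2):1 a8@(1,4):0 a9@(2,3):0 a10@(2,2):1 a11@(0,0):0 a12@(3,0):1 a13@(3,4):0 a14@(1,0):0 a15@(2,4):0 a16@(5,0):1 a17@(1,3):0 a18@(4,3):0
t=3: a0@(4,2):0 a1@(5,4):0 a2@(2,0):0 a3@(1,2):1 a4@(5,3):0 a5@(0,1):1 a6@(4,0):1 a7@(0,2):1 a8@(1,4):0 a9@(2,3):0 a10@(2,2):1 a11@(0,0):0 a12@(3,0):0 a13@(3,4):0 a14@(1,0):0 a15@(2,4):0 a16@(5,0):1 a17@(1,3):0 a18@(4,3):0
t=4: a0@(4,2):0 a1@(5,4):0 a2@(2,0):0 a3@(1,2):1 a4@(5,3):0 a5@(0,1):1 a6@(4,0):0 a7@(0,2):1 a8@(1,4):0 a9@(2,3):0 a10@(2,2):1 a11@(0,0):0 a12@(3,0):0 a13@(3,4):0 a14@(1,0):0 a15@(2,4):0 a16@(5,0):1 a17@(1,3):0 a18@(4,3):0

5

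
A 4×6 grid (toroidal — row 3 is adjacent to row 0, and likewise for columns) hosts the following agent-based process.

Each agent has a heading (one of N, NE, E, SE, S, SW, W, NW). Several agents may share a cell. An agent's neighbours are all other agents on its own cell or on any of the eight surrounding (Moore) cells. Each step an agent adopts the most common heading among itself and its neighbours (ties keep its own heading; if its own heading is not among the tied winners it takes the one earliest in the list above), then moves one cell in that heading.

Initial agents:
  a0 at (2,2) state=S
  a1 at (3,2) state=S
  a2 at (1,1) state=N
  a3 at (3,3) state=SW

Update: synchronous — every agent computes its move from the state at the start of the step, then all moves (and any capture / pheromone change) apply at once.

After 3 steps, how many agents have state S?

t=1: a0@(3,2):S a1@(0,2):S a2@(0,1):N a3@(0,3):S
t=2: a0@(0,2):S a1@(1,2):S a2@(1,1):S a3@(1,3):S
t=3: a0@(1,2):S a1@(2,2):S a2@(2,1):S a3@(2,3):S

4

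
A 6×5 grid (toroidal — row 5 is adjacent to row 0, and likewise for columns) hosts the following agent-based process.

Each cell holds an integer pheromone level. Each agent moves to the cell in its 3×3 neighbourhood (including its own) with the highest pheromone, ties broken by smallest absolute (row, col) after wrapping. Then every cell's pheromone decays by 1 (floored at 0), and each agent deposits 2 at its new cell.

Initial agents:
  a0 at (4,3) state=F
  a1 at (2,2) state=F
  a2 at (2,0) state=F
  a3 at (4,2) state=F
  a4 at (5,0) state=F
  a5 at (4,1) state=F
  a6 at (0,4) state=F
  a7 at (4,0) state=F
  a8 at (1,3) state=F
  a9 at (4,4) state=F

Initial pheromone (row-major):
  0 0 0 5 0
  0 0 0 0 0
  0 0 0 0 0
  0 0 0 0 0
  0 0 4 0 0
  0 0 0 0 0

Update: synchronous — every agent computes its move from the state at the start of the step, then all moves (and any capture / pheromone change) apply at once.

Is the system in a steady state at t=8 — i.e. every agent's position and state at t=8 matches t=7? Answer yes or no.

yes

t=1: a0@(4,2) a1@(1,1) a2@(1,0) a3@(4,2) a4@(0,0) a5@(4,2) a6@(0,3) a7@(3,0) a8@(0,3) a9@(3,0) | pheromone: 2 0 0 8 0 / 2 2 0 0 0 / 0 0 0 0 0 / 4 0 0 0 0 / 0 0 9 0 0 / 0 0 0 0 0
t=2: a0@(4,2) a1@(0,0) a2@(0,0) a3@(4,2) a4@(0,0) a5@(4,2) a6@(0,3) a7@(3,0) a8@(0,3) a9@(3,0) | pheromone: 7 0 0 11 0 / 1 1 0 0 0 / 0 0 0 0 0 / 7 0 0 0 0 / 0 0 14 0 0 / 0 0 0 0 0
t=3: a0@(4,2) a1@(0,0) a2@(0,0) a3@(4,2) a4@(0,0) a5@(4,2) a6@(0,3) a7@(3,0) a8@(0,3) a9@(3,0) | pheromone: 12 0 0 14 0 / 0 0 0 0 0 / 0 0 0 0 0 / 10 0 0 0 0 / 0 0 19 0 0 / 0 0 0 0 0
t=4: a0@(4,2) a1@(0,0) a2@(0,0) a3@(4,2) a4@(0,0) a5@(4,2) a6@(0,3) a7@(3,0) a8@(0,3) a9@(3,0) | pheromone: 17 0 0 17 0 / 0 0 0 0 0 / 0 0 0 0 0 / 13 0 0 0 0 / 0 0 24 0 0 / 0 0 0 0 0
t=5: a0@(4,2) a1@(0,0) a2@(0,0) a3@(4,2) a4@(0,0) a5@(4,2) a6@(0,3) a7@(3,0) a8@(0,3) a9@(3,0) | pheromone: 22 0 0 20 0 / 0 0 0 0 0 / 0 0 0 0 0 / 16 0 0 0 0 / 0 0 29 0 0 / 0 0 0 0 0
t=6: a0@(4,2) a1@(0,0) a2@(0,0) a3@(4,2) a4@(0,0) a5@(4,2) a6@(0,3) a7@(3,0) a8@(0,3) a9@(3,0) | pheromone: 27 0 0 23 0 / 0 0 0 0 0 / 0 0 0 0 0 / 19 0 0 0 0 / 0 0 34 0 0 / 0 0 0 0 0
t=7: a0@(4,2) a1@(0,0) a2@(0,0) a3@(4,2) a4@(0,0) a5@(4,2) a6@(0,3) a7@(3,0) a8@(0,3) a9@(3,0) | pheromone: 32 0 0 26 0 / 0 0 0 0 0 / 0 0 0 0 0 / 22 0 0 0 0 / 0 0 39 0 0 / 0 0 0 0 0
t=8: a0@(4,2) a1@(0,0) a2@(0,0) a3@(4,2) a4@(0,0) a5@(4,2) a6@(0,3) a7@(3,0) a8@(0,3) a9@(3,0) | pheromone: 37 0 0 29 0 / 0 0 0 0 0 / 0 0 0 0 0 / 25 0 0 0 0 / 0 0 44 0 0 / 0 0 0 0 0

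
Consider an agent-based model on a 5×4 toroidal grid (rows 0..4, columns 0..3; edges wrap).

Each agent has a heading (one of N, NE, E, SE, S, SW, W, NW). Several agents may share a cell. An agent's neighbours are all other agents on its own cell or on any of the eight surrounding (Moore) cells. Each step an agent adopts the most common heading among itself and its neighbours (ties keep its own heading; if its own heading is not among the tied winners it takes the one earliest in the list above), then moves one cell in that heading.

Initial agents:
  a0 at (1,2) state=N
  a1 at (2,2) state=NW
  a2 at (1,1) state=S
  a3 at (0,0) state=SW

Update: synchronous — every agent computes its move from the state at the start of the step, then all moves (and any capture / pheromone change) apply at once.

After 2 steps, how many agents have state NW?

1

t=1: a0@(0,2):N a1@(1,1):NW a2@(2,1):S a3@(1,3):SW
t=2: a0@(4,2):N a1@(0,0):NW a2@(3,1):S a3@(2,2):SW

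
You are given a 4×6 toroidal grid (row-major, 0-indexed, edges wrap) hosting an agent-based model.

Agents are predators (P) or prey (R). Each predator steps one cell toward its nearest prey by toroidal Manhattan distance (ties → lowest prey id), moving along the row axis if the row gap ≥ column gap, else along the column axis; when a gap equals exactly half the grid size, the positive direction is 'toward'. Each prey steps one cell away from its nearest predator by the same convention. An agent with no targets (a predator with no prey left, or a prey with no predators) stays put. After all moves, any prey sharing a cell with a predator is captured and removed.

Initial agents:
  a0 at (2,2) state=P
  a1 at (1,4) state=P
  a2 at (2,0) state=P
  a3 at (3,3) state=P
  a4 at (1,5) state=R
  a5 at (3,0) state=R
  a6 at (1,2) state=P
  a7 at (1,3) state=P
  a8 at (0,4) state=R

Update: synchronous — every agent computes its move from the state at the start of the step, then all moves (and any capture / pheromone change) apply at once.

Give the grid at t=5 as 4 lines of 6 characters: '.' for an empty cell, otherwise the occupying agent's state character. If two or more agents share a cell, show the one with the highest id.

P.....
PP..PP
......
...P..

t=1: a0@(2,1):P a1@(1,5):P a2@(3,0):P a3@(0,3):P a4@(1,0):R a5@(0,0):R a6@(1,3):P a7@(1,4):P a8@(3,4):R
t=2: a0@(1,1):P a1@(1,0):P a2@(0,0):P a3@(3,3):P a6@(1,4):P a7@(1,5):P
t=3: (unchanged — steady state)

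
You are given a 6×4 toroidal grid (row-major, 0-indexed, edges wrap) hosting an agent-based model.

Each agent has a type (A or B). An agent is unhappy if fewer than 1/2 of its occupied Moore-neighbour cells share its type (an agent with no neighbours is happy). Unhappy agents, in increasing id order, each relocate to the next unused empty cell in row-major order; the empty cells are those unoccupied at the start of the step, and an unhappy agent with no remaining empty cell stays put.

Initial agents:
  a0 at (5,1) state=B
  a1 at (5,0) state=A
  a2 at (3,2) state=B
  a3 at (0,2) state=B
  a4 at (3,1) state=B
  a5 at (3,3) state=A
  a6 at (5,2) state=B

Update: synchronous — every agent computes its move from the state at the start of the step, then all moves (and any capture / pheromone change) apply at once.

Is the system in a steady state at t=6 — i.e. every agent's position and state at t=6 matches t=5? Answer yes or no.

no

t=1: a0@(5,1):B a1@(0,0):A a2@(3,2):B a3@(0,2):B a4@(3,1):B a5@(0,1):A a6@(5,2):B
t=2: a0@(5,1):B a1@(0,0):A a2@(3,2):B a3@(0,2):B a4@(3,1):B a5@(0,3):A a6@(5,2):B
t=3: a0@(5,1):B a1@(0,0):A a2@(3,2):B a3@(0,2):B a4@(3,1):B a5@(0,1):A a6@(5,2):B
t=4: a0@(5,1):B a1@(0,0):A a2@(3,2):B a3@(0,2):B a4@(3,1):B a5@(0,3):A a6@(5,2):B
t=5: a0@(5,1):B a1@(0,0):A a2@(3,2):B a3@(0,2):B a4@(3,1):B a5@(0,1):A a6@(5,2):B
t=6: a0@(5,1):B a1@(0,0):A a2@(3,2):B a3@(0,2):B a4@(3,1):B a5@(0,3):A a6@(5,2):B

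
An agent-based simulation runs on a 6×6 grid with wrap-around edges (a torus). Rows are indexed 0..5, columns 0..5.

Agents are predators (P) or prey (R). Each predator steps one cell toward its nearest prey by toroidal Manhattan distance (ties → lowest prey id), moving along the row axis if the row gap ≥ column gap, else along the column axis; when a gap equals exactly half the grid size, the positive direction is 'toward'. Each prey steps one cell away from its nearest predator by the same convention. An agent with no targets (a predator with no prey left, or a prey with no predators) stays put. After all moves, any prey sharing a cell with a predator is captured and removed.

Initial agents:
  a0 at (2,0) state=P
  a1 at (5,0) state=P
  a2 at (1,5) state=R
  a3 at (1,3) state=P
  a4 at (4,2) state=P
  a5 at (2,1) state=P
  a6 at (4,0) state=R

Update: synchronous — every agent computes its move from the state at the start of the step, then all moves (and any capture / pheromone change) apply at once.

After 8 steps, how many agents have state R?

2

t=1: a0@(1,0):P a1@(4,0):P a2@(0,5):R a3@(1,4):P a4@(4,1):P a5@(2,0):P a6@(3,0):R
t=2: a0@(0,0):P a1@(3,0):P a2@(5,5):R a3@(0,4):P a4@(3,1):P a5@(3,0):P a6@(2,0):R
t=3: a0@(5,0):P a1@(2,0):P a2@(4,5):R a3@(5,4):P a4@(2,1):P a5@(2,0):P a6@(1,0):R
t=4: a0@(4,0):P a1@(1,0):P a2@(3,5):R a3@(4,4):P a4@(1,1):P a5@(1,0):P a6@(0,0):R
t=5: a0@(3,0):P a1@(0,0):P a2@(2,5):R a3@(3,4):P a4@(0,1):P a5@(0,0):P a6@(5,0):R
t=6: a0@(2,0):P a1@(5,0):P a2@(1,5):R a3@(2,4):P a4@(5,1):P a5@(5,0):P a6@(4,0):R
t=7: a0@(1,0):P a1@(4,0):P a2@(0,5):R a3@(1,4):P a4@(4,1):P a5@(4,0):P a6@(3,0):R
t=8: a0@(0,0):P a1@(3,0):P a2@(5,5):R a3@(0,4):P a4@(3,1):P a5@(3,0):P a6@(2,0):R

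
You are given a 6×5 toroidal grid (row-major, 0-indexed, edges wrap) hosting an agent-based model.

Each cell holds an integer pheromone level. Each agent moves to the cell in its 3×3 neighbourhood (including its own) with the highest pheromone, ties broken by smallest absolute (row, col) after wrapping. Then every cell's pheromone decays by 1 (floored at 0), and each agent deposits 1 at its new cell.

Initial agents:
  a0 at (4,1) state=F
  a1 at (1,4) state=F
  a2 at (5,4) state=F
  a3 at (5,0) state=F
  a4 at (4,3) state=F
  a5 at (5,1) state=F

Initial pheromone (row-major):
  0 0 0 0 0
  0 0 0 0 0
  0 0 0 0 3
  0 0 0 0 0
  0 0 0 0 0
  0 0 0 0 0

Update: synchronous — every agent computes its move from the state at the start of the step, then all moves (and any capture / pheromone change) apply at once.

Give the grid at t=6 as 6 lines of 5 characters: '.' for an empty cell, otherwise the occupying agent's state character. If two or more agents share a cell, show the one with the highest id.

t=1: a0@(3,0) a1@(2,4) a2@(0,0) a3@(0,0) a4@(3,2) a5@(0,0) | pheromone: 3 0 0 0 0 / 0 0 0 0 0 / 0 0 0 0 3 / 1 0 1 0 0 / 0 0 0 0 0 / 0 0 0 0 0
t=2: a0@(2,4) a1@(2,4) a2@(0,0) a3@(0,0) a4@(3,2) a5@(0,0) | pheromone: 5 0 0 0 0 / 0 0 0 0 0 / 0 0 0 0 4 / 0 0 1 0 0 / 0 0 0 0 0 / 0 0 0 0 0
t=3: a0@(2,4) a1@(2,4) a2@(0,0) a3@(0,0) a4@(3,2) a5@(0,0) | pheromone: 7 0 0 0 0 / 0 0 0 0 0 / 0 0 0 0 5 / 0 0 1 0 0 / 0 0 0 0 0 / 0 0 0 0 0
t=4: a0@(2,4) a1@(2,4) a2@(0,0) a3@(0,0) a4@(3,2) a5@(0,0) | pheromone: 9 0 0 0 0 / 0 0 0 0 0 / 0 0 0 0 6 / 0 0 1 0 0 / 0 0 0 0 0 / 0 0 0 0 0
t=5: a0@(2,4) a1@(2,4) a2@(0,0) a3@(0,0) a4@(3,2) a5@(0,0) | pheromone: 11 0 0 0 0 / 0 0 0 0 0 / 0 0 0 0 7 / 0 0 1 0 0 / 0 0 0 0 0 / 0 0 0 0 0
t=6: a0@(2,4) a1@(2,4) a2@(0,0) a3@(0,0) a4@(3,2) a5@(0,0) | pheromone: 13 0 0 0 0 / 0 0 0 0 0 / 0 0 0 0 8 / 0 0 1 0 0 / 0 0 0 0 0 / 0 0 0 0 0

F....
.....
....F
..F..
.....
.....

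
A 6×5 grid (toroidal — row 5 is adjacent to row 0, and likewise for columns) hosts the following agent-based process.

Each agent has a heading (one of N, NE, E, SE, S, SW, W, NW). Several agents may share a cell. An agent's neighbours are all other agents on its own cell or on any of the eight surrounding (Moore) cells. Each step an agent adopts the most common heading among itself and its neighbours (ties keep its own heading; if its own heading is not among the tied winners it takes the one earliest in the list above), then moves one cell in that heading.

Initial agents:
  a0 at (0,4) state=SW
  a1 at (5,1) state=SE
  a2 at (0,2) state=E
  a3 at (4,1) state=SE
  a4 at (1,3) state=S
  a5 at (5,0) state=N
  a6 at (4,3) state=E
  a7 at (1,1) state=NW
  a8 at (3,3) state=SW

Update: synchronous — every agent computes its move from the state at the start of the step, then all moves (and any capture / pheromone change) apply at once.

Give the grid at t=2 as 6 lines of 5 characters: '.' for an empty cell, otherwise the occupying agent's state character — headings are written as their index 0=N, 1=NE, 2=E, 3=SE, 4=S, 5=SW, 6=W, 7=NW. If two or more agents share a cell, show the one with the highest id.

t=1: a0@(1,3):SW a1@(0,2):SE a2@(0,3):E a3@(5,2):SE a4@(2,3):S a5@(0,1):SE a6@(4,4):E a7@(0,0):NW a8@(4,2):SW
t=2: a0@(2,2):SW a1@(1,3):SE a2@(1,4):SE a3@(0,3):SE a4@(3,3):S a5@(1,2):SE a6@(4,0):E a7@(5,4):NW a8@(5,1):SW

...3.
..333
..5..
...4.
2....
.5..7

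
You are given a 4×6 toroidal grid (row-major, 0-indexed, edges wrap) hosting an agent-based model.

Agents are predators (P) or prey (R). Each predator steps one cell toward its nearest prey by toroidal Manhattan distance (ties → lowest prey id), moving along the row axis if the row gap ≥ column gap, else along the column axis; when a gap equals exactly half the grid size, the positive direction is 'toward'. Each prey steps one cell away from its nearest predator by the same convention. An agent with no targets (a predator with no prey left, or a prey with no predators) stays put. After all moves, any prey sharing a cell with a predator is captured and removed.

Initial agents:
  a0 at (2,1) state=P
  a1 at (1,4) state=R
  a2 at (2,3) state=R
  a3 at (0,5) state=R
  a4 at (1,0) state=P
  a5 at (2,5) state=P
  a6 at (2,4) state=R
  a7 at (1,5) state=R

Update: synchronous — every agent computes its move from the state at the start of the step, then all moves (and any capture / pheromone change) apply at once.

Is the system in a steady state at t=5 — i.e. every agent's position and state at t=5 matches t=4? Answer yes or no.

no

t=1: a0@(2,2):P a1@(1,3):R a3@(3,5):R a4@(1,5):P a5@(2,4):P a6@(2,3):R a7@(1,4):R
t=2: a0@(2,3):P a1@(0,3):R a3@(2,5):R a4@(1,4):P a5@(2,3):P a6@(2,4):R a7@(1,3):R
t=3: a0@(2,4):P a1@(3,3):R a3@(2,0):R a4@(2,4):P a5@(2,4):P a6@(2,5):R a7@(0,3):R
t=4: a0@(2,5):P a1@(0,3):R a3@(2,1):R a4@(2,5):P a5@(2,5):P a6@(2,0):R a7@(3,3):R
t=5: a0@(2,0):P a1@(3,3):R a3@(2,2):R a4@(2,0):P a5@(2,0):P a6@(2,1):R a7@(3,2):R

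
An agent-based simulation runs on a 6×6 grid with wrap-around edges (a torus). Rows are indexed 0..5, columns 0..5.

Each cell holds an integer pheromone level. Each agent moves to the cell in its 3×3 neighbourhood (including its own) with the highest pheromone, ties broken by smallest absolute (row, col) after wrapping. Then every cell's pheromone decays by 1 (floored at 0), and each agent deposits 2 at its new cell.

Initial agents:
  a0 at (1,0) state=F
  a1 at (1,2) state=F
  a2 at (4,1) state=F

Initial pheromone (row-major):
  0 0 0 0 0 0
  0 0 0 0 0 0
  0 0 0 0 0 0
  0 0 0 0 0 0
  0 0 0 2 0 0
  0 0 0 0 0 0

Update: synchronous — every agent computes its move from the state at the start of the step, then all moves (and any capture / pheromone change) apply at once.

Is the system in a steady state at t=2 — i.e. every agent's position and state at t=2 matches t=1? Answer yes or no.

t=1: a0@(0,0) a1@(0,1) a2@(3,0) | pheromone: 2 2 0 0 0 0 / 0 0 0 0 0 0 / 0 0 0 0 0 0 / 2 0 0 0 0 0 / 0 0 0 1 0 0 / 0 0 0 0 0 0
t=2: a0@(0,0) a1@(0,0) a2@(3,0) | pheromone: 5 1 0 0 0 0 / 0 0 0 0 0 0 / 0 0 0 0 0 0 / 3 0 0 0 0 0 / 0 0 0 0 0 0 / 0 0 0 0 0 0

no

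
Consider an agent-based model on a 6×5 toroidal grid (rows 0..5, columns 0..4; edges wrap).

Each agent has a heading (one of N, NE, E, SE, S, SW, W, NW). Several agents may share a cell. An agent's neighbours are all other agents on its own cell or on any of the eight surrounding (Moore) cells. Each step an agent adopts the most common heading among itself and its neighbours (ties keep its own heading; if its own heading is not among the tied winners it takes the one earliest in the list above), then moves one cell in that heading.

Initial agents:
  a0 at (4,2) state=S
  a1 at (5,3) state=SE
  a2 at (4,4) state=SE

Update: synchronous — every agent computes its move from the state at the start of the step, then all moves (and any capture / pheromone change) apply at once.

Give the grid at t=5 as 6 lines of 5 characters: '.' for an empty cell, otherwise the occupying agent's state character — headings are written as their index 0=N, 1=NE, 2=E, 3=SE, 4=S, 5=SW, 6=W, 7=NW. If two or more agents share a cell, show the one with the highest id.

.....
.....
.....
....3
...3.
.....

t=1: a0@(5,2):S a1@(0,4):SE a2@(5,0):SE
t=2: a0@(0,2):S a1@(1,0):SE a2@(0,1):SE
t=3: a0@(1,2):S a1@(2,1):SE a2@(1,2):SE
t=4: a0@(2,3):SE a1@(3,2):SE a2@(2,3):SE
t=5: a0@(3,4):SE a1@(4,3):SE a2@(3,4):SE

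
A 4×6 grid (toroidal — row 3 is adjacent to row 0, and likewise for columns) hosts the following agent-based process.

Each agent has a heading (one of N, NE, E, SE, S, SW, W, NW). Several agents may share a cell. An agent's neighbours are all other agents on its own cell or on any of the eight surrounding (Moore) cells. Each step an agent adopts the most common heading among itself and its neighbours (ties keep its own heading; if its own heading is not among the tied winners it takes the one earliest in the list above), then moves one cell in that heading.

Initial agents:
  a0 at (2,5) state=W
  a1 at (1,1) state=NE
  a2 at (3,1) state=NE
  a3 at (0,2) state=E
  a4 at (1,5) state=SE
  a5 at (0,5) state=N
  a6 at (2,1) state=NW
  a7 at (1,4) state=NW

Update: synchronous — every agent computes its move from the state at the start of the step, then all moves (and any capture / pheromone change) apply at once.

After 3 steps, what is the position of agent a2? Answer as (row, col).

(0, 4)

t=1: a0@(2,4):W a1@(0,2):NE a2@(2,2):NE a3@(3,3):NE a4@(2,0):SE a5@(3,5):N a6@(1,2):NE a7@(0,3):NW
t=2: a0@(2,3):W a1@(3,3):NE a2@(1,3):NE a3@(2,4):NE a4@(3,1):SE a5@(2,5):N a6@(0,3):NE a7@(3,4):NE
t=3: a0@(1,4):NE a1@(2,4):NE a2@(0,4):NE a3@(1,5):NE a4@(0,2):SE a5@(1,0):NE a6@(3,4):NE a7@(2,5):NE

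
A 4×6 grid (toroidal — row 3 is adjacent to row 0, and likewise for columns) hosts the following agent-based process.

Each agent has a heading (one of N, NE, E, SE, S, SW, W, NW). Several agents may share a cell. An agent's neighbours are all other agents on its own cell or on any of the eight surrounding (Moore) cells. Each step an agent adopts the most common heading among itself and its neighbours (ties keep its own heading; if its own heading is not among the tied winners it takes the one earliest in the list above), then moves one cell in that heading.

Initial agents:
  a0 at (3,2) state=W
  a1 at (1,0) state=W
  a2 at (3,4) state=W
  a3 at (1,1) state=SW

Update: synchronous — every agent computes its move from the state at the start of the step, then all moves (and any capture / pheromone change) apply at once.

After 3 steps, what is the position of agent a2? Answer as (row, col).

t=1: a0@(3,1):W a1@(1,5):W a2@(3,3):W a3@(2,0):SW
t=2: a0@(3,0):W a1@(1,4):W a2@(3,2):W a3@(2,5):W
t=3: a0@(3,5):W a1@(1,3):W a2@(3,1):W a3@(2,4):W

(3, 1)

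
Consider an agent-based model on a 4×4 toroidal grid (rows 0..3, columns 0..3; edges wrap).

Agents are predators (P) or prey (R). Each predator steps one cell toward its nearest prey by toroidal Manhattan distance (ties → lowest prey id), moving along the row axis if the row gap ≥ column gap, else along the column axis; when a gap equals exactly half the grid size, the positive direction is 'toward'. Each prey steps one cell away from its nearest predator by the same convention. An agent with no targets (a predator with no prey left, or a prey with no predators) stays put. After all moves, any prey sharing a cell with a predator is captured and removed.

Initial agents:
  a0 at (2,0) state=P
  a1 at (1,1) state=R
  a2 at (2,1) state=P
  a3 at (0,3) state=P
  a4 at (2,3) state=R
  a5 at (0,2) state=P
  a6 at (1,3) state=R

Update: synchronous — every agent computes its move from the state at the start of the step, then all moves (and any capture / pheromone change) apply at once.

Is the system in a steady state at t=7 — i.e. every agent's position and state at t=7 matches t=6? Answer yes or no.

t=1: a0@(2,3):P a1@(0,1):R a2@(1,1):P a3@(1,3):P a4@(2,2):R a5@(1,2):P
t=2: a0@(2,2):P a1@(3,1):R a2@(0,1):P a3@(2,3):P a4@(2,1):R a5@(2,2):P
t=3: a0@(2,1):P a2@(3,1):P a3@(2,0):P a5@(2,1):P
t=4: (unchanged — steady state)

yes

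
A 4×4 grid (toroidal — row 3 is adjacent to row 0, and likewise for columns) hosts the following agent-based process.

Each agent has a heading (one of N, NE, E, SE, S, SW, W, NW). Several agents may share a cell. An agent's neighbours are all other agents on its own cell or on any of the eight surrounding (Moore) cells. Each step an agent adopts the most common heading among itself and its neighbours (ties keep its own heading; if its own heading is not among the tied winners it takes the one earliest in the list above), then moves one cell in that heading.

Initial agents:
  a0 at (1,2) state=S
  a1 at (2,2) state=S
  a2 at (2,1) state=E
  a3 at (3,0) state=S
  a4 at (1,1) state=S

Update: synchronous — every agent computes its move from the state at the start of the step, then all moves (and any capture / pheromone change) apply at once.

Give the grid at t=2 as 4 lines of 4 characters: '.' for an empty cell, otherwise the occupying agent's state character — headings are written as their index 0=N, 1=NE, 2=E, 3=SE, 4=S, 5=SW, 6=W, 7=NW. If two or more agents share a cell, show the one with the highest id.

.44.
4...
....
.44.

t=1: a0@(2,2):S a1@(3,2):S a2@(3,1):S a3@(0,0):S a4@(2,1):S
t=2: a0@(3,2):S a1@(0,2):S a2@(0,1):S a3@(1,0):S a4@(3,1):S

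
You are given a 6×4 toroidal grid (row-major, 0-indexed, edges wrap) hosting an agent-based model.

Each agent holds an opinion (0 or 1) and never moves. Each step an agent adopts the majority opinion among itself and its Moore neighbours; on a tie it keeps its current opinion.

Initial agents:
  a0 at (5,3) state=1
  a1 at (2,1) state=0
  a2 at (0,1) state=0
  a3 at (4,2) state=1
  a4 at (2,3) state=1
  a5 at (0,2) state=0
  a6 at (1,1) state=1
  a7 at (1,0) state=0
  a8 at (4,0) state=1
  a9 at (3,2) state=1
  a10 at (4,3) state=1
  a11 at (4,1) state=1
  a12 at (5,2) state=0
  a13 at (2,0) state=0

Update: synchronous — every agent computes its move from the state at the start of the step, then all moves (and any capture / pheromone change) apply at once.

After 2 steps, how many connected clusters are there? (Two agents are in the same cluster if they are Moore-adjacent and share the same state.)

t=1: a0@(5,3):1 a1@(2,1):0 a2@(0,1):0 a3@(4,2):1 a4@(2,3):1 a5@(0,2):0 a6@(1,1):0 a7@(1,0):0 a8@(4,0):1 a9@(3,2):1 a10@(4,3):1 a11@(4,1):1 a12@(5,2):1 a13@(2,0):0
t=2: (unchanged — steady state)

2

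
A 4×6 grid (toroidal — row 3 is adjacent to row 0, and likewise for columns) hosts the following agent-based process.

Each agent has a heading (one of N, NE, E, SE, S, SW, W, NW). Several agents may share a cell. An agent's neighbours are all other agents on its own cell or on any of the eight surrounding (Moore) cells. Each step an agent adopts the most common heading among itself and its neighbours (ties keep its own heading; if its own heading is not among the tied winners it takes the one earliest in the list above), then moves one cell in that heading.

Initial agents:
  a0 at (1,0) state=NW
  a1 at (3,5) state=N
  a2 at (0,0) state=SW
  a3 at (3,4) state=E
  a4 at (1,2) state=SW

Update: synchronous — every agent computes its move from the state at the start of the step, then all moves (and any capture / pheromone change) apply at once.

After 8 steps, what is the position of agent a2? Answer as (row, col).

(0, 4)

t=1: a0@(0,5):NW a1@(2,5):N a2@(1,5):SW a3@(3,5):E a4@(2,1):SW
t=2: a0@(3,4):NW a1@(1,5):N a2@(2,4):SW a3@(3,0):E a4@(3,0):SW
t=3: a0@(2,3):NW a1@(0,5):N a2@(3,3):SW a3@(3,1):E a4@(0,5):SW
t=4: a0@(1,2):NW a1@(3,5):N a2@(0,2):SW a3@(3,2):E a4@(1,4):SW
t=5: a0@(0,1):NW a1@(2,5):N a2@(1,1):SW a3@(3,3):E a4@(2,3):SW
t=6: a0@(3,0):NW a1@(1,5):N a2@(2,0):SW a3@(3,4):E a4@(3,2):SW
t=7: a0@(2,5):NW a1@(0,5):N a2@(3,5):SW a3@(3,5):E a4@(0,1):SW
t=8: a0@(1,4):NW a1@(3,5):N a2@(0,4):SW a3@(3,0):E a4@(1,0):SW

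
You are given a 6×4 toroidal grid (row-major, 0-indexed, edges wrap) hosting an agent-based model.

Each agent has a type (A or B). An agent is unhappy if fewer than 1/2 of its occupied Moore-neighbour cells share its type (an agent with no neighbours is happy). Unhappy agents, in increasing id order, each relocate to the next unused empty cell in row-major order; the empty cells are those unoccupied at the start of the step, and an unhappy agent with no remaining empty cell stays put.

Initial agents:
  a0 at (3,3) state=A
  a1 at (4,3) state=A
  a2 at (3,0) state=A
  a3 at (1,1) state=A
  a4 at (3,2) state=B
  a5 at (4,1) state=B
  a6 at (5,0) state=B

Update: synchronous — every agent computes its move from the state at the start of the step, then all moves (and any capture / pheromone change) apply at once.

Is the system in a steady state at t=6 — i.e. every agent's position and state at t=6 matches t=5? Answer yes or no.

yes

t=1: a0@(3,3):A a1@(4,3):A a2@(3,0):A a3@(1,1):A a4@(0,0):B a5@(4,1):B a6@(5,0):B
t=2: a0@(3,3):A a1@(4,3):A a2@(3,0):A a3@(0,1):A a4@(0,0):B a5@(4,1):B a6@(5,0):B
t=3: a0@(3,3):A a1@(4,3):A a2@(3,0):A a3@(0,2):A a4@(0,0):B a5@(4,1):B a6@(5,0):B
t=4: (unchanged — steady state)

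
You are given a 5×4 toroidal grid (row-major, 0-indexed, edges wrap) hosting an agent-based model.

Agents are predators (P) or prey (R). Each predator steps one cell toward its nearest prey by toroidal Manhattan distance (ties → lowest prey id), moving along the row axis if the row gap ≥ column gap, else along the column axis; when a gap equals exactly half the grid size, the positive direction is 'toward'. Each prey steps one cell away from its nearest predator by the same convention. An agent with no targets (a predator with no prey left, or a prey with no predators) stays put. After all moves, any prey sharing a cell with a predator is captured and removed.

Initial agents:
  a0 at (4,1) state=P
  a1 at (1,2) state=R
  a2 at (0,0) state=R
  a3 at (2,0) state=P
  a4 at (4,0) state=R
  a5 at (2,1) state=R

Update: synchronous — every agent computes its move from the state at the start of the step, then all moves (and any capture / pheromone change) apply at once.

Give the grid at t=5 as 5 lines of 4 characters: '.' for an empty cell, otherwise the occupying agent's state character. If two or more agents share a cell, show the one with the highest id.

t=1: a0@(4,0):P a1@(2,2):R a2@(1,0):R a3@(2,1):P a4@(4,3):R a5@(2,2):R
t=2: a0@(4,3):P a1@(2,3):R a2@(2,0):R a3@(2,2):P a4@(4,2):R a5@(2,3):R
t=3: a0@(4,2):P a1@(2,0):R a3@(2,3):P a4@(4,1):R a5@(2,0):R
t=4: a0@(4,1):P a1@(2,1):R a3@(2,0):P a4@(4,0):R a5@(2,1):R
t=5: a0@(4,0):P a1@(2,2):R a3@(2,1):P a4@(4,3):R a5@(2,2):R

....
....
.PR.
....
P..R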